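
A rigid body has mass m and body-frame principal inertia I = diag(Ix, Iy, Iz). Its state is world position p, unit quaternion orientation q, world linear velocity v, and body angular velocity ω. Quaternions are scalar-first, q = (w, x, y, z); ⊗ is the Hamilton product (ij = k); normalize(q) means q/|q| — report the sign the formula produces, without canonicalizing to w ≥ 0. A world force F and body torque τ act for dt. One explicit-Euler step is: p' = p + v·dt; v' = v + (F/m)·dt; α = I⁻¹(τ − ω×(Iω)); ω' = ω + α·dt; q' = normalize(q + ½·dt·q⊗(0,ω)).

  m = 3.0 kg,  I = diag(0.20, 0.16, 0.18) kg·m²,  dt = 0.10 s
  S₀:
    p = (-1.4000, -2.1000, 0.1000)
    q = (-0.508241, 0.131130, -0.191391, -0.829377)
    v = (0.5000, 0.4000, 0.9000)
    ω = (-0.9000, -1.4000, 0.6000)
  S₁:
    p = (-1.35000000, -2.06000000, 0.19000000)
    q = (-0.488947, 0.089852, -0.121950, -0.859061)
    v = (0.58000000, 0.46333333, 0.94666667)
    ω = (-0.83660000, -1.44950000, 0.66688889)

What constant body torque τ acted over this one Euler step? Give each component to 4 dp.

rate change Δω = (0.06340000, -0.04950000, 0.06688889)
ω₀×(Iω₀) = (-0.0168, -0.0108, -0.0504)
applied torque τ = (0.1100, -0.0900, 0.0700)

τ = (0.1100, -0.0900, 0.0700)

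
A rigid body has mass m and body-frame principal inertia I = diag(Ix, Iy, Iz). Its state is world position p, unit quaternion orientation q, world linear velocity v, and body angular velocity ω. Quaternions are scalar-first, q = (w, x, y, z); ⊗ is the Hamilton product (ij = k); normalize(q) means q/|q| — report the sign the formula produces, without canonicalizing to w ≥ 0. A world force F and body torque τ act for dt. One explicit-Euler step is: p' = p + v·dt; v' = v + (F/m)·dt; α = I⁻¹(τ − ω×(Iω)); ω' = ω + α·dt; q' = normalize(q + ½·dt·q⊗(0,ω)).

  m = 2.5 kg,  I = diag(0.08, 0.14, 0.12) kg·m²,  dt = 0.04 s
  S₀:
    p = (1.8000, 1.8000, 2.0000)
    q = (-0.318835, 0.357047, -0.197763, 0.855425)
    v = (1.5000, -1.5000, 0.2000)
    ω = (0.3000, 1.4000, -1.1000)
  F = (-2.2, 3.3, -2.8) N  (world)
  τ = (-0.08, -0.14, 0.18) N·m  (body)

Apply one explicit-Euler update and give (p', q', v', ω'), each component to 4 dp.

ω×(Iω) gyroscopic = (0.0308, 0.0132, 0.0252)
α = I⁻¹(τ − ω×Iω) = (-1.3850, -1.0943, 1.2900)
ω' = ω + α·dt = (0.2446, 1.3562, -1.0484)
2q̇ = q⊗(0,ω) = (1.1107216, -1.0757062, 0.2030102, 0.9099132)
q + ½dt·q⊗(0,ω), renormalized = (-0.2964, 0.3353, -0.1936, 0.8731)
a = F/m = (-0.8800, 1.3200, -1.1200)
p + v·dt = (1.8600, 1.7400, 2.0080)
v + (F/m)dt = (1.4648, -1.4472, 0.1552)

p' = (1.8600, 1.7400, 2.0080)
q' = (-0.2964, 0.3353, -0.1936, 0.8731)
v' = (1.4648, -1.4472, 0.1552)
ω' = (0.2446, 1.3562, -1.0484)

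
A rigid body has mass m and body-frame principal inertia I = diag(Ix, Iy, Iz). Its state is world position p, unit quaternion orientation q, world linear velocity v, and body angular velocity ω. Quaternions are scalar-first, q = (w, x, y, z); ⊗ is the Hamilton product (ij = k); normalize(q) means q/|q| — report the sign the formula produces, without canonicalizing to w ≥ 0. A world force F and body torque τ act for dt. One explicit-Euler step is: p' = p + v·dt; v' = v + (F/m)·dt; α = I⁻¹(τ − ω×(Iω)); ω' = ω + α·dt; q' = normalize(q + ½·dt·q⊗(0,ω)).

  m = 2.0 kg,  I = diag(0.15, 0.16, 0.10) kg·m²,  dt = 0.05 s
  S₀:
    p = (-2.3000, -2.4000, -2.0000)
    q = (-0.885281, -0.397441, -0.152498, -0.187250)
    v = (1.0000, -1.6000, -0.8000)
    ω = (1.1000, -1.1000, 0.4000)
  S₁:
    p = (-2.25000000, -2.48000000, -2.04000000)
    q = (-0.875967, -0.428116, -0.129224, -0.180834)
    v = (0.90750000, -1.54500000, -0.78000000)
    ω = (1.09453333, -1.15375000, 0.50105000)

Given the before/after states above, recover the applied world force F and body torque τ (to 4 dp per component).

v₁ − v₀ = (-0.09250000, 0.05500000, 0.02000000)
m·(v₁−v₀)/dt = (-3.7000, 2.2000, 0.8000)
ω₁ − ω₀ = (-0.00546667, -0.05375000, 0.10105000)
ω₀×(Iω₀) = (0.0264, 0.0220, -0.0121)
τ = I·(Δω/dt) + ω₀×(Iω₀) = (0.0100, -0.1500, 0.1900)

F = (-3.7000, 2.2000, 0.8000)
τ = (0.0100, -0.1500, 0.1900)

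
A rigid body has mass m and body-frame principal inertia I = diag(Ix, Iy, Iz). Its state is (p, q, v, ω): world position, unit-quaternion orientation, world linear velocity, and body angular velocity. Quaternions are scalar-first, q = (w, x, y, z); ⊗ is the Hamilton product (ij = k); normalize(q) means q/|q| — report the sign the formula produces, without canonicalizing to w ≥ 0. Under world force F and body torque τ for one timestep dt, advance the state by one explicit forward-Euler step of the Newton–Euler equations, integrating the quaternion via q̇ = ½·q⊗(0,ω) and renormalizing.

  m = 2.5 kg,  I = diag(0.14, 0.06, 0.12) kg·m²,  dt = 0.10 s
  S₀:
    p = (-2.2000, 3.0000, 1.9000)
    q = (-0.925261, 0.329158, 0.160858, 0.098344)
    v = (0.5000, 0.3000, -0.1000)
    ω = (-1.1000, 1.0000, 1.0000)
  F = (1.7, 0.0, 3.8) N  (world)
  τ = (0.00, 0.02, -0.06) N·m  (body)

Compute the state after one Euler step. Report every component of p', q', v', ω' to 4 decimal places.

(τ − ω×Iω)/I = (-0.4286, 0.7000, -1.2333)
new body rate ω' = (-1.1429, 1.0700, 0.8767)
2q̇ = q⊗(0,ω) = (0.1028718, 1.0803011, -1.3625974, -0.4191592)
q' = normalize(q + ½dt·q⊗(0,ω)) = (-0.9164, 0.3816, 0.0924, 0.0771)
a = F/m = (0.6800, 0.0000, 1.5200)
new position p' = (-2.1500, 3.0300, 1.8900)
new velocity v' = (0.5680, 0.3000, 0.0520)

p' = (-2.1500, 3.0300, 1.8900)
q' = (-0.9164, 0.3816, 0.0924, 0.0771)
v' = (0.5680, 0.3000, 0.0520)
ω' = (-1.1429, 1.0700, 0.8767)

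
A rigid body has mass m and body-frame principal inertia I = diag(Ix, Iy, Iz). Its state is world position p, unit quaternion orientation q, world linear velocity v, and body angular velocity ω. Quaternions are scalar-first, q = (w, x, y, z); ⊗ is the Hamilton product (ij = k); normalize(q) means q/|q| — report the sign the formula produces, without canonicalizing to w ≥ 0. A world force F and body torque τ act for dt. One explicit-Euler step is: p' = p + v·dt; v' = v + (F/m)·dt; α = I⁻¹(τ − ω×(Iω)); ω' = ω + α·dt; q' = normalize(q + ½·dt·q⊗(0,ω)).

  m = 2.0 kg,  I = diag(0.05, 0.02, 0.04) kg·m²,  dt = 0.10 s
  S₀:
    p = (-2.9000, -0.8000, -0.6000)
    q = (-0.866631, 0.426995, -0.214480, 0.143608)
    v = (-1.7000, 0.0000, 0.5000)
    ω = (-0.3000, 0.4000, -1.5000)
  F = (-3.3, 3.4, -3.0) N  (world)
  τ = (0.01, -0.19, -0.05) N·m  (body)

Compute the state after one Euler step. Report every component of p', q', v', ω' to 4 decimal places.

p' = (-3.0700, -0.8000, -0.5500)
q' = (-0.8425, 0.4518, -0.2013, 0.2133)
v' = (-1.8650, 0.1700, 0.3500)
ω' = (-0.2560, -0.5725, -1.6340)

gyro term ω×Iω = (-0.0120, 0.0045, 0.0036)
angular accel α = (0.4400, -9.7250, -1.3400)
ω + α·dt = (-0.2560, -0.5725, -1.6340)
2q̇ = q⊗(0,ω) = (0.4293025, 0.5242661, 0.2507577, 1.4064005)
q + ½dt·q⊗(0,ω), renormalized = (-0.8425, 0.4518, -0.2013, 0.2133)
p' = p + v·dt = (-3.0700, -0.8000, -0.5500)
v' = v + a·dt = (-1.8650, 0.1700, 0.3500)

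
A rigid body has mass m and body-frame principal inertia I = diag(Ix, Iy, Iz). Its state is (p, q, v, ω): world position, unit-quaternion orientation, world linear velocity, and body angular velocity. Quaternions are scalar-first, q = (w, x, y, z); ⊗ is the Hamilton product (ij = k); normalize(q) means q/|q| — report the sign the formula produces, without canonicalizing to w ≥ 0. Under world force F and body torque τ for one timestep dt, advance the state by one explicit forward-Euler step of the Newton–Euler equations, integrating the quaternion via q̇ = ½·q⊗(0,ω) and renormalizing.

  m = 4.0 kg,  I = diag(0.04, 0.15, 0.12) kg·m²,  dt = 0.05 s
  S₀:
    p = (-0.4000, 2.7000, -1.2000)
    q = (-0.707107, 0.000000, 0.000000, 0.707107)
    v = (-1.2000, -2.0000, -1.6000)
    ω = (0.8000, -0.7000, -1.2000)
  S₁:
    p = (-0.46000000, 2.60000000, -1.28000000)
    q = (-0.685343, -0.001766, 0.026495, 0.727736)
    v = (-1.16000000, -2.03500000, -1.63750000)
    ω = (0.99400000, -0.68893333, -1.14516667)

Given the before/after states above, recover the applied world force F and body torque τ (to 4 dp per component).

v₁ − v₀ = (0.04000000, -0.03500000, -0.03750000)
m·(v₁−v₀)/dt = (3.2000, -2.8000, -3.0000)
Δω = ω₁−ω₀ = (0.19400000, 0.01106667, 0.05483333)
precession coupling = (-0.0252, 0.0768, -0.0616)
I·α + gyro = (0.1300, 0.1100, 0.0700)

F = (3.2000, -2.8000, -3.0000)
τ = (0.1300, 0.1100, 0.0700)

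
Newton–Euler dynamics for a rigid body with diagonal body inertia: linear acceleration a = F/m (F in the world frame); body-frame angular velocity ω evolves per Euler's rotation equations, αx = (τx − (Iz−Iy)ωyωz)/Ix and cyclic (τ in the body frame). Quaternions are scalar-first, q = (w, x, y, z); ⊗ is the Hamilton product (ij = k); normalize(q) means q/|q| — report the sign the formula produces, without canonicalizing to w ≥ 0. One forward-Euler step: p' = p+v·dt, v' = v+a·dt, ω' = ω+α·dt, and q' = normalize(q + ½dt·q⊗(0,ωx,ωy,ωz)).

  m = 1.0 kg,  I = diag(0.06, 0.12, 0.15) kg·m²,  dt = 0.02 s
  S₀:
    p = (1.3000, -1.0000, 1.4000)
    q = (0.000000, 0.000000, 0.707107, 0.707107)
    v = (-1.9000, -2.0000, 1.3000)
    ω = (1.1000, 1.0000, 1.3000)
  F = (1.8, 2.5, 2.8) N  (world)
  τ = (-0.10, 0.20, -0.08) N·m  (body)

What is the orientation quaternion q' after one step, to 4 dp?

q' = (-0.0163, 0.0021, 0.7147, 0.6992)

2q̇ = q⊗(0,ω) = (-1.6263461, 0.2121321, 0.7778177, -0.7778177)
q + ½dt·q⊗(0,ω), renormalized = (-0.0163, 0.0021, 0.7147, 0.6992)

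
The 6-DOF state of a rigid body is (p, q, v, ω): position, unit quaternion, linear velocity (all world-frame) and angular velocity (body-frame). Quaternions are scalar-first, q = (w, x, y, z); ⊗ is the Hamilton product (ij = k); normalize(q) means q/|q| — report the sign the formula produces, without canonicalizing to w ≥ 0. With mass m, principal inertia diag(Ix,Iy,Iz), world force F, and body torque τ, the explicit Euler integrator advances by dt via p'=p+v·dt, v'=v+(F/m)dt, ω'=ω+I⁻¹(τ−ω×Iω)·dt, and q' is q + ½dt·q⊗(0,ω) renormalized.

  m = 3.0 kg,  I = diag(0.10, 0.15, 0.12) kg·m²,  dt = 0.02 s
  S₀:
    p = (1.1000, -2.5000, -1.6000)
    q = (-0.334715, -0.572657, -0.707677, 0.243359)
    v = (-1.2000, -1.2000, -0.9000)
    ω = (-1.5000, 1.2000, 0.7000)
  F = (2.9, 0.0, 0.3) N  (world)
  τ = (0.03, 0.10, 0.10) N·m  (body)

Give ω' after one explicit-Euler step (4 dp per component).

angular accel α = (0.5520, 0.5267, 1.5833)
new body rate ω' = (-1.4890, 1.2105, 0.7317)

ω' = (-1.4890, 1.2105, 0.7317)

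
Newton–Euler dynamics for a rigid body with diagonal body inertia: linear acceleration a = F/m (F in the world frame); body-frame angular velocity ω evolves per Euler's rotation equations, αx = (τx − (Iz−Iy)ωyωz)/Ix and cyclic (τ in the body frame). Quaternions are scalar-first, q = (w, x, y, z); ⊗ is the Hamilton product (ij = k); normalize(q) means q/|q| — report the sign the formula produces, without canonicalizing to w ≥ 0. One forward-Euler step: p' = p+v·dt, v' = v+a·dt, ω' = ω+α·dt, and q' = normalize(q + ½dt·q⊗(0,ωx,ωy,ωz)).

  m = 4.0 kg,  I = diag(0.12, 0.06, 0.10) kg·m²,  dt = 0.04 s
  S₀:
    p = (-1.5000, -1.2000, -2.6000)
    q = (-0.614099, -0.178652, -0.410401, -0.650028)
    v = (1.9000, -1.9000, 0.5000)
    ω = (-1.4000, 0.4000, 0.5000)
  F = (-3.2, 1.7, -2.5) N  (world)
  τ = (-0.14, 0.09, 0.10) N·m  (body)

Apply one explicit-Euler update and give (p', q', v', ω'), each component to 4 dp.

p' = (-1.4240, -1.2760, -2.5800)
q' = (-0.6090, -0.1603, -0.3951, -0.6688)
v' = (1.8680, -1.8830, 0.4750)
ω' = (-1.4493, 0.4693, 0.5266)

ω×(Iω) gyroscopic = (0.0080, -0.0140, 0.0336)
α = I⁻¹(τ − ω×Iω) = (-1.2333, 1.7333, 0.6640)
new body rate ω' = (-1.4493, 0.4693, 0.5266)
q⊗(0,ω) = (0.2390616, 0.9145493, 0.7537256, -0.9530717)
updated quaternion q' = (-0.6090, -0.1603, -0.3951, -0.6688)
a = (-0.8000, 0.4250, -0.6250)
new position p' = (-1.4240, -1.2760, -2.5800)
v' = v + a·dt = (1.8680, -1.8830, 0.4750)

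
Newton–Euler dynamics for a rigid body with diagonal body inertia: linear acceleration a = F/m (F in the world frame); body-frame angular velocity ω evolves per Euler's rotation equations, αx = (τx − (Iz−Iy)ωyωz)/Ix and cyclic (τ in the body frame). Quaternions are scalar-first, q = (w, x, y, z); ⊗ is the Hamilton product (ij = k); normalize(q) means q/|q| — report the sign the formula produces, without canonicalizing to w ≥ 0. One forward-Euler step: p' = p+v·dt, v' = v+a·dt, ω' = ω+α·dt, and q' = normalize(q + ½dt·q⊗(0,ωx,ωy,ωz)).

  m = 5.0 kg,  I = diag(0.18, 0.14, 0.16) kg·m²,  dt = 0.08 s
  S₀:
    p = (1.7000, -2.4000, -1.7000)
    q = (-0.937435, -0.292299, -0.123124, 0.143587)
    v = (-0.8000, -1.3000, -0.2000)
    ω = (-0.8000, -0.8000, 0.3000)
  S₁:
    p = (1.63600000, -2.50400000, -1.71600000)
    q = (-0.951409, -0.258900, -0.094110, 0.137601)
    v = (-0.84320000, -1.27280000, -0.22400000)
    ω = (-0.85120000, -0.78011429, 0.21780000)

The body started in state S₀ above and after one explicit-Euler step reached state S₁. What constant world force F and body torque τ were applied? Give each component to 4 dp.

F = (-2.7000, 1.7000, -1.5000)
τ = (-0.1200, 0.0300, -0.1900)

v₁ − v₀ = (-0.04320000, 0.02720000, -0.02400000)
F = m·Δv/dt = (-2.7000, 1.7000, -1.5000)
ω₁ − ω₀ = (-0.05120000, 0.01988571, -0.08220000)
gyro term ω₀×Iω₀ = (-0.0048, -0.0048, -0.0256)
applied torque τ = (-0.1200, 0.0300, -0.1900)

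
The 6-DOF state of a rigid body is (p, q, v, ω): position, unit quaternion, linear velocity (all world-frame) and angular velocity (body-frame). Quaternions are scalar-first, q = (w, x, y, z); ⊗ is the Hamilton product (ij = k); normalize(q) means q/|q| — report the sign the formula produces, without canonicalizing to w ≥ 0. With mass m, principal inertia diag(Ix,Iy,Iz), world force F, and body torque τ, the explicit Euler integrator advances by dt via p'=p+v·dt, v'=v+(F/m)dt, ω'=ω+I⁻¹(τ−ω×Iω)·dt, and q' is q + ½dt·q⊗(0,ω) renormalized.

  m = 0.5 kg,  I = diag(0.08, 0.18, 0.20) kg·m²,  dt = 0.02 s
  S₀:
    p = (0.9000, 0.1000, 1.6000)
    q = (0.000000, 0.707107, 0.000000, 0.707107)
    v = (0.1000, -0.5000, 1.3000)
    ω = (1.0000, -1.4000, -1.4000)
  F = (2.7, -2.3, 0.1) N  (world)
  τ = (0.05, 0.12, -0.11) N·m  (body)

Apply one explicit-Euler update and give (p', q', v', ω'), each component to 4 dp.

angular accel α = (0.1350, -0.2667, 0.1500)
new body rate ω' = (1.0027, -1.4053, -1.3970)
Hamilton product q⊗(0,ω) = (0.2828428, 0.9899498, 1.6970568, -0.9899498)
q' = normalize(q + ½dt·q⊗(0,ω)) = (0.0028, 0.7168, 0.0170, 0.6970)
linear accel F/m = (5.4000, -4.6000, 0.2000)
p + v·dt = (0.9020, 0.0900, 1.6260)
new velocity v' = (0.2080, -0.5920, 1.3040)

p' = (0.9020, 0.0900, 1.6260)
q' = (0.0028, 0.7168, 0.0170, 0.6970)
v' = (0.2080, -0.5920, 1.3040)
ω' = (1.0027, -1.4053, -1.3970)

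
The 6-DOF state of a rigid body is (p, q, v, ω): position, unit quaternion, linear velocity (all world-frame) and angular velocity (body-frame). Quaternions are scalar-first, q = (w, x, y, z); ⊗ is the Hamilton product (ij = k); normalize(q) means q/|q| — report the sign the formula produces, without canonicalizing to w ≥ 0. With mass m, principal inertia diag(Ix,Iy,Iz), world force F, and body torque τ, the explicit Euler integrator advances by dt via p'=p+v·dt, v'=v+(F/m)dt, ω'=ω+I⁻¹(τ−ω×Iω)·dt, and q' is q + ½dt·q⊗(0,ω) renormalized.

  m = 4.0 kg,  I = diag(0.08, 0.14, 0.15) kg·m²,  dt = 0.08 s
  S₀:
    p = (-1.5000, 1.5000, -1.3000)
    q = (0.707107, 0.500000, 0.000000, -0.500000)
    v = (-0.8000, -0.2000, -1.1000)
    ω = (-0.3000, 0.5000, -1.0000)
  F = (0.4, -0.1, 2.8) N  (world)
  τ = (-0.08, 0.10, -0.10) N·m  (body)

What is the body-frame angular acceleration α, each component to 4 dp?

α = (-0.9375, 0.8643, -0.6067)

gyro term ω×Iω = (-0.0050, -0.0210, -0.0090)
α = I⁻¹(τ − ω×Iω) = (-0.9375, 0.8643, -0.6067)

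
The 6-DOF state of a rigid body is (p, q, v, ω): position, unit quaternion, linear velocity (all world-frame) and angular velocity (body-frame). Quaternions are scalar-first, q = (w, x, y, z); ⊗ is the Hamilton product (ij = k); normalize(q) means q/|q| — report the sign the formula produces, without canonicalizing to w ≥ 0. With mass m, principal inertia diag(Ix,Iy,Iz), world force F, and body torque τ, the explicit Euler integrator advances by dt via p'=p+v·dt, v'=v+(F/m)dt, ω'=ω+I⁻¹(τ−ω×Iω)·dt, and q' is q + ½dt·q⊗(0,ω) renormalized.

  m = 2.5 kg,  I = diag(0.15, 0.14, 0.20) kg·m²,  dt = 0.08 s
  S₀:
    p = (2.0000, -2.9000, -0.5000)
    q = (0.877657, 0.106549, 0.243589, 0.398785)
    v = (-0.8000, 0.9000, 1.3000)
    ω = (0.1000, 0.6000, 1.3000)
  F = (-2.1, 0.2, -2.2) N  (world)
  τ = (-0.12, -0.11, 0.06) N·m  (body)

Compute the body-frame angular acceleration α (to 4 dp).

precession coupling ω×(Iω) = (0.0468, -0.0065, -0.0006)
angular accel α = (-1.1120, -0.7393, 0.3030)

α = (-1.1120, -0.7393, 0.3030)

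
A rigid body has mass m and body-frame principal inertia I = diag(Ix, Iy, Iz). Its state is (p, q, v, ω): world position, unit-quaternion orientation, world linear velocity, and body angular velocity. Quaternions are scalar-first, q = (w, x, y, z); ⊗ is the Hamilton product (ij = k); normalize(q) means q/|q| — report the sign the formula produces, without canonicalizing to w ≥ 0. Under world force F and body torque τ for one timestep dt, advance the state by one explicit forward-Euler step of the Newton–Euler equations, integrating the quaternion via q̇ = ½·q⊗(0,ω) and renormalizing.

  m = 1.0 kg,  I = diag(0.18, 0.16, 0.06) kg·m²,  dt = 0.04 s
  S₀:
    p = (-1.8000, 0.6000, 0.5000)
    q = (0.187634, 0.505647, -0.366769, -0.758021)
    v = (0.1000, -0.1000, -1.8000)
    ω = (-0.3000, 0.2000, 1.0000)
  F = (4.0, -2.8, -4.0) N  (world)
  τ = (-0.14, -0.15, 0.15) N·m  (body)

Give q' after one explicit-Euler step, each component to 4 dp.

q' = (0.2072, 0.5001, -0.3715, -0.7543)

2q̇ = q⊗(0,ω) = (0.9830689, -0.2714550, -0.2407139, 0.1787327)
updated quaternion q' = (0.2072, 0.5001, -0.3715, -0.7543)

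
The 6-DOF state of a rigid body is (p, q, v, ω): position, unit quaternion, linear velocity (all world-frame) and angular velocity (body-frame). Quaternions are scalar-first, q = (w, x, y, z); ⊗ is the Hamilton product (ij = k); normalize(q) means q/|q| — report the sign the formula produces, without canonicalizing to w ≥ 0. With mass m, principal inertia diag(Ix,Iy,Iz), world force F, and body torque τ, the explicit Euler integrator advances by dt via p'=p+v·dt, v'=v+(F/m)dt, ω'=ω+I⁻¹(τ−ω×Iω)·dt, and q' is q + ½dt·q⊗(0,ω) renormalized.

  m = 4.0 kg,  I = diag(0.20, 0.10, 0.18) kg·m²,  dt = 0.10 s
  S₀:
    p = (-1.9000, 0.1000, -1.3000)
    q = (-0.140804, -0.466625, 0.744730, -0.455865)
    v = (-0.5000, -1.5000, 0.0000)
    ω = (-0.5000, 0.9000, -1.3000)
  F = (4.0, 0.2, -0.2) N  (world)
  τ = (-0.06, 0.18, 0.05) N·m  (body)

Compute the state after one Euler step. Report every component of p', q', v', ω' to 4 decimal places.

p' = (-1.9500, -0.0500, -1.3000)
q' = (-0.2149, -0.4893, 0.7170, -0.4476)
v' = (-0.4000, -1.4950, -0.0050)
ω' = (-0.4832, 1.0670, -1.2972)

gyro term ω×Iω = (-0.0936, 0.0130, 0.0450)
(τ − ω×Iω)/I = (0.1680, 1.6700, 0.0278)
ω + α·dt = (-0.4832, 1.0670, -1.2972)
Hamilton product q⊗(0,ω) = (-1.4961940, -0.4874685, -0.5054036, 0.1354477)
q' = normalize(q + ½dt·q⊗(0,ω)) = (-0.2149, -0.4893, 0.7170, -0.4476)
new position p' = (-1.9500, -0.0500, -1.3000)
new velocity v' = (-0.4000, -1.4950, -0.0050)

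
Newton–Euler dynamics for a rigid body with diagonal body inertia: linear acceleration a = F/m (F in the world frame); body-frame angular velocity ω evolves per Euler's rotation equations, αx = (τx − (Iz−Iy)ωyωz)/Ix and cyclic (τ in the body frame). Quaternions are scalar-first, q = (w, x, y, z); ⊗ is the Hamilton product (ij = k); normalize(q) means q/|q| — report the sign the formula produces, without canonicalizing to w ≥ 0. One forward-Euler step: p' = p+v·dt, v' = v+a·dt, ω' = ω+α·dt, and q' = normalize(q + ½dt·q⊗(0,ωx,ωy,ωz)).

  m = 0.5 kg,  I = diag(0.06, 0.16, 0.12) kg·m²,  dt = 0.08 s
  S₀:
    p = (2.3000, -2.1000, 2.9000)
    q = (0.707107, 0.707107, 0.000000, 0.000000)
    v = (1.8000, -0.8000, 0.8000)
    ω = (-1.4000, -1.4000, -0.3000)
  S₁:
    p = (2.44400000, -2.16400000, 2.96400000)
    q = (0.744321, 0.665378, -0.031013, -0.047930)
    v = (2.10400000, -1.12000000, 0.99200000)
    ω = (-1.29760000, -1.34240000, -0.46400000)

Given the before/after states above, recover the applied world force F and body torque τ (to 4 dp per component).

F = (1.9000, -2.0000, 1.2000)
τ = (0.0600, 0.0900, -0.0500)

ω₁ − ω₀ = (0.10240000, 0.05760000, -0.16400000)
precession coupling = (-0.0168, -0.0252, 0.1960)
applied torque τ = (0.0600, 0.0900, -0.0500)
Δv = v₁−v₀ = (0.30400000, -0.32000000, 0.19200000)
m·(v₁−v₀)/dt = (1.9000, -2.0000, 1.2000)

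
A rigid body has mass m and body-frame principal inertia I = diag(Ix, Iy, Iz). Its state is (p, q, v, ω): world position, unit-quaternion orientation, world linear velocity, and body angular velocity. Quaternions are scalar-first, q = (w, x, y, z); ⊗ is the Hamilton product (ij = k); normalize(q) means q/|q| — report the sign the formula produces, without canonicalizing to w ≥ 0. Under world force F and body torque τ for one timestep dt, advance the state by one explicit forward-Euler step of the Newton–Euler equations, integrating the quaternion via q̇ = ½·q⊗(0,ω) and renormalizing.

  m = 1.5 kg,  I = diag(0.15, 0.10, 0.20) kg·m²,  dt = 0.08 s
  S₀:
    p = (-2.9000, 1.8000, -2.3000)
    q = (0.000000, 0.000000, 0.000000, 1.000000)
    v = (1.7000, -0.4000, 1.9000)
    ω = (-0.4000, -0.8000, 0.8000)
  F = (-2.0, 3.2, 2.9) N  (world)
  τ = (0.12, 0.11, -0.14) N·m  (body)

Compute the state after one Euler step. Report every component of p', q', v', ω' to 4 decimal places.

p' = (-2.7640, 1.7680, -2.1480)
q' = (-0.0320, 0.0320, -0.0160, 0.9988)
v' = (1.5933, -0.2293, 2.0547)
ω' = (-0.3019, -0.7248, 0.7504)

precession coupling ω×(Iω) = (-0.0640, 0.0160, -0.0160)
angular accel α = (1.2267, 0.9400, -0.6200)
ω + α·dt = (-0.3019, -0.7248, 0.7504)
2q̇ = q⊗(0,ω) = (-0.8000000, 0.8000000, -0.4000000, 0.0000000)
q + ½dt·q⊗(0,ω), renormalized = (-0.0320, 0.0320, -0.0160, 0.9988)
linear accel F/m = (-1.3333, 2.1333, 1.9333)
p + v·dt = (-2.7640, 1.7680, -2.1480)
v + (F/m)dt = (1.5933, -0.2293, 2.0547)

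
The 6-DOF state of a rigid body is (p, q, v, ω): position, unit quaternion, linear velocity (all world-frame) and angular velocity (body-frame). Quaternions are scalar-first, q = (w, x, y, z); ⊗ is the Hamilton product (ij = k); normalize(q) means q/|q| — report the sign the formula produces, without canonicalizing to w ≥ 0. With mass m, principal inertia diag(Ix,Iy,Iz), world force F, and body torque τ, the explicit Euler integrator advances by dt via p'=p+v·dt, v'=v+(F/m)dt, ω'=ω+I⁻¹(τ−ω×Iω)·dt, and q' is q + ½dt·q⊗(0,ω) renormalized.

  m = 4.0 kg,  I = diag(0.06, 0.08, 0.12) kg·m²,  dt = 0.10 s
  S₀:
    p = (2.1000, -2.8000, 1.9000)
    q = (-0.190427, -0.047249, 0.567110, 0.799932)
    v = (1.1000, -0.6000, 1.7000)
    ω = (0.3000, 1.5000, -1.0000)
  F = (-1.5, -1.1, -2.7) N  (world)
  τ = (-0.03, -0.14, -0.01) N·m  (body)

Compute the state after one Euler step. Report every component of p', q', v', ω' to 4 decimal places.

linear accel F/m = (-0.3750, -0.2750, -0.6750)
p' = p + v·dt = (2.2100, -2.8600, 2.0700)
v + (F/m)dt = (1.0625, -0.6275, 1.6325)
(τ − ω×Iω)/I = (0.5000, -1.9750, -0.1583)
ω' = ω + α·dt = (0.3500, 1.3025, -1.0158)
2q̇ = q⊗(0,ω) = (-0.0365583, -1.8241361, -0.0929099, -0.0505795)
q + ½dt·q⊗(0,ω), renormalized = (-0.1915, -0.1379, 0.5601, 0.7941)

p' = (2.2100, -2.8600, 2.0700)
q' = (-0.1915, -0.1379, 0.5601, 0.7941)
v' = (1.0625, -0.6275, 1.6325)
ω' = (0.3500, 1.3025, -1.0158)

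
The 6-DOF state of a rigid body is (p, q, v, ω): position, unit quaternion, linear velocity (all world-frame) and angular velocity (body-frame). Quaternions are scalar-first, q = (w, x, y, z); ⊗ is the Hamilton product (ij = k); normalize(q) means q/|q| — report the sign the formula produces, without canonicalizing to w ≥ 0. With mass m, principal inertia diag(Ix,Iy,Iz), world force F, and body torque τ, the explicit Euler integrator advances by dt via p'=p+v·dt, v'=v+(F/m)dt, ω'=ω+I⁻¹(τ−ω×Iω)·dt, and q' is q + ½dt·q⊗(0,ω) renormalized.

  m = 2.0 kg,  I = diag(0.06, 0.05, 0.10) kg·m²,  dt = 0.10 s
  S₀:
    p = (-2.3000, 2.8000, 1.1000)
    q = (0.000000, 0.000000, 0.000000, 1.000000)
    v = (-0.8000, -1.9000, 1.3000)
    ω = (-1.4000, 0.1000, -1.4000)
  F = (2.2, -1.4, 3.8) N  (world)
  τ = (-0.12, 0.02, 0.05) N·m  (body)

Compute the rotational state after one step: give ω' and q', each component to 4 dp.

gyro term ω×Iω = (-0.0070, -0.0784, 0.0014)
angular accel α = (-1.8833, 1.9680, 0.4860)
ω + α·dt = (-1.5883, 0.2968, -1.3514)
2q̇ = q⊗(0,ω) = (1.4000000, -0.1000000, -1.4000000, 0.0000000)
updated quaternion q' = (0.0697, -0.0050, -0.0697, 0.9951)

ω' = (-1.5883, 0.2968, -1.3514)
q' = (0.0697, -0.0050, -0.0697, 0.9951)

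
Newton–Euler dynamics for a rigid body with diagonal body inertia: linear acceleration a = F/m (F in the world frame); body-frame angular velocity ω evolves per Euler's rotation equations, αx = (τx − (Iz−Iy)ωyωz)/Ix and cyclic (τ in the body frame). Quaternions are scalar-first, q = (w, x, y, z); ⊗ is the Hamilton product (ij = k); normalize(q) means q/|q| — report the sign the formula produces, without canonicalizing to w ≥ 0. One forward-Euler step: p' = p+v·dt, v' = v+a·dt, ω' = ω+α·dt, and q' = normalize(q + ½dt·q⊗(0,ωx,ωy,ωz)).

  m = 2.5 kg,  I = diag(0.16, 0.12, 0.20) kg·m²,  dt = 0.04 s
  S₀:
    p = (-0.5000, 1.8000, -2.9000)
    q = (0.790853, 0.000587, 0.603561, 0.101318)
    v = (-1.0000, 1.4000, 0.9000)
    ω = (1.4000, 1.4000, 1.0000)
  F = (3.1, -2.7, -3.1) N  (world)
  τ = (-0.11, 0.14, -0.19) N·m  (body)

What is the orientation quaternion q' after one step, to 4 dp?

q' = (0.7712, 0.0319, 0.6279, 0.1002)

q⊗(0,ω) = (-0.9471252, 1.5689100, 1.2484524, -0.0533106)
q + ½dt·q⊗(0,ω), renormalized = (0.7712, 0.0319, 0.6279, 0.1002)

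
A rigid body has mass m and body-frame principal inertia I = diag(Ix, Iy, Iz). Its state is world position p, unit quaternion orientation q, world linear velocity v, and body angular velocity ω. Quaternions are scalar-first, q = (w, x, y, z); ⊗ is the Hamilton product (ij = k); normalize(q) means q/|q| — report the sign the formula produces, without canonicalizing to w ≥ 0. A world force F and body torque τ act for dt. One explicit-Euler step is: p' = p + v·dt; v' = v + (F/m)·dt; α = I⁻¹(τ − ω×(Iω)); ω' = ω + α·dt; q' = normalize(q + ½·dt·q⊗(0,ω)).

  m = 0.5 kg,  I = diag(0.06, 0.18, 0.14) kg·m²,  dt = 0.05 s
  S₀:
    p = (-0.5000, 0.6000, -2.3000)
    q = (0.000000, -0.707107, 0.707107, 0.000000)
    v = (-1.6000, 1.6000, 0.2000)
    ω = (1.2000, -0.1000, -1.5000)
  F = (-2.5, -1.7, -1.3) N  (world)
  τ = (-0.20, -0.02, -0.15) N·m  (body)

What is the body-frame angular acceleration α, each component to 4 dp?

ω×(Iω) gyroscopic = (-0.0060, 0.1440, -0.0144)
(τ − ω×Iω)/I = (-3.2333, -0.9111, -0.9686)

α = (-3.2333, -0.9111, -0.9686)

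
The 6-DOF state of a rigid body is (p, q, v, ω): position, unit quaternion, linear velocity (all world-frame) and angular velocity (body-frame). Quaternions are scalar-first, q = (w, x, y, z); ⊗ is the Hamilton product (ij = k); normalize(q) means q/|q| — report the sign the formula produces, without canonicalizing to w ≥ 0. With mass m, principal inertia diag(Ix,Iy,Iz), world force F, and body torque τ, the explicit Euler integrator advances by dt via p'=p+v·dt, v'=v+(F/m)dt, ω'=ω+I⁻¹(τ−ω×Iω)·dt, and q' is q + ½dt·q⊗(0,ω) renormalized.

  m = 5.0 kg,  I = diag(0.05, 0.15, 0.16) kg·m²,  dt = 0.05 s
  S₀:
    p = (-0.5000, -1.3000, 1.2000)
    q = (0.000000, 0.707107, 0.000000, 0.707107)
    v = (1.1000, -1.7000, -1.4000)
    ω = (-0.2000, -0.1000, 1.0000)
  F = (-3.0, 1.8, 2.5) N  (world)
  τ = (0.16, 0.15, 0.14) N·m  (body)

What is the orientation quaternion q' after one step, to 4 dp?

q' = (-0.0141, 0.7086, -0.0212, 0.7051)

Hamilton product q⊗(0,ω) = (-0.5656856, 0.0707107, -0.8485284, -0.0707107)
q + ½dt·q⊗(0,ω), renormalized = (-0.0141, 0.7086, -0.0212, 0.7051)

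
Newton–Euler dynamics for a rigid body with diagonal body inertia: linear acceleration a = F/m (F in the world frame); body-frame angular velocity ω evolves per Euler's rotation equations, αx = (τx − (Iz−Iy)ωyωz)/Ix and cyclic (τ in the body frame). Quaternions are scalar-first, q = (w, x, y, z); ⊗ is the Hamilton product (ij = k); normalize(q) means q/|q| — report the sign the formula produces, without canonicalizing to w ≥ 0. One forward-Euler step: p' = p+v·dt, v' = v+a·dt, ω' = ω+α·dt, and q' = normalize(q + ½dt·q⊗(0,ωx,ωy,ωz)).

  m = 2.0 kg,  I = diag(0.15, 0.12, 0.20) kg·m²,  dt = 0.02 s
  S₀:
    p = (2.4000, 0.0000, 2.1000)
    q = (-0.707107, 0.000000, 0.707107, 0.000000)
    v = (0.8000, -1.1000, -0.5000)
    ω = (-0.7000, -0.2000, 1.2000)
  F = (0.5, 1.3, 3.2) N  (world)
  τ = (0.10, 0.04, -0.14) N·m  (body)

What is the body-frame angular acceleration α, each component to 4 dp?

α = (0.7947, -0.0167, -0.6790)

ω×(Iω) gyroscopic = (-0.0192, 0.0420, -0.0042)
angular accel α = (0.7947, -0.0167, -0.6790)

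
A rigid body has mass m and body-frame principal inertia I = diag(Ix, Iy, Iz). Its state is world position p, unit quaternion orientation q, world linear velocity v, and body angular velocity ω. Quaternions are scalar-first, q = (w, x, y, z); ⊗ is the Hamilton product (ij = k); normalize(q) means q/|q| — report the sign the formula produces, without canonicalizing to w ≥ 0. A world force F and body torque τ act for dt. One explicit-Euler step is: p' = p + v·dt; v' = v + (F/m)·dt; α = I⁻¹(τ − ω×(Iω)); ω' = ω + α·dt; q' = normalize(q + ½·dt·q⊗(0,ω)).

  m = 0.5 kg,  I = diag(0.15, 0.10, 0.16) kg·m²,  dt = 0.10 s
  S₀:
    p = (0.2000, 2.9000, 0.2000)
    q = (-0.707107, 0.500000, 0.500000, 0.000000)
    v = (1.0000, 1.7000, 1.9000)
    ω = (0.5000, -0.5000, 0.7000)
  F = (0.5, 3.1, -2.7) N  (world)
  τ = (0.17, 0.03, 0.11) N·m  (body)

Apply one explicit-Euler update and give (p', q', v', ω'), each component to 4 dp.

linear accel F/m = (1.0000, 6.2000, -5.4000)
p' = p + v·dt = (0.3000, 3.0700, 0.3900)
new velocity v' = (1.1000, 2.3200, 1.3600)
ω×(Iω) gyroscopic = (-0.0210, -0.0035, 0.0125)
α = I⁻¹(τ − ω×Iω) = (1.2733, 0.3350, 0.6094)
new body rate ω' = (0.6273, -0.4665, 0.7609)
Hamilton product q⊗(0,ω) = (0.0000000, -0.0035535, 0.0035535, -0.9949749)
q + ½dt·q⊗(0,ω), renormalized = (-0.7062, 0.4992, 0.4996, -0.0497)

p' = (0.3000, 3.0700, 0.3900)
q' = (-0.7062, 0.4992, 0.4996, -0.0497)
v' = (1.1000, 2.3200, 1.3600)
ω' = (0.6273, -0.4665, 0.7609)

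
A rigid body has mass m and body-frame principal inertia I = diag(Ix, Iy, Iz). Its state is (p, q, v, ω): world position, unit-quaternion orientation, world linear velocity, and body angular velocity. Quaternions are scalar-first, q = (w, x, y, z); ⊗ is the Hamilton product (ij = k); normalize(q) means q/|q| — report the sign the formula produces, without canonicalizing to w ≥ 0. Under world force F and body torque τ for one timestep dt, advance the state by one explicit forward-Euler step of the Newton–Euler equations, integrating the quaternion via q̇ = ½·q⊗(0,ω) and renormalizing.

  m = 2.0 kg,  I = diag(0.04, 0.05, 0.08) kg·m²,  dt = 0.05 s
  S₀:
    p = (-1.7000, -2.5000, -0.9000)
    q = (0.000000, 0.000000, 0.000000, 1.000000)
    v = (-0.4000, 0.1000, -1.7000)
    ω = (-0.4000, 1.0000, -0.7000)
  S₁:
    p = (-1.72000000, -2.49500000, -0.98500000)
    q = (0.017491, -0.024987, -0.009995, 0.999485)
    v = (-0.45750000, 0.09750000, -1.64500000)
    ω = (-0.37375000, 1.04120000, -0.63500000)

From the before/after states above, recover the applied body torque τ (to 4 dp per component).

τ = (0.0000, 0.0300, 0.1000)

Δω = ω₁−ω₀ = (0.02625000, 0.04120000, 0.06500000)
ω₀×(Iω₀) = (-0.0210, -0.0112, -0.0040)
I·α + gyro = (0.0000, 0.0300, 0.1000)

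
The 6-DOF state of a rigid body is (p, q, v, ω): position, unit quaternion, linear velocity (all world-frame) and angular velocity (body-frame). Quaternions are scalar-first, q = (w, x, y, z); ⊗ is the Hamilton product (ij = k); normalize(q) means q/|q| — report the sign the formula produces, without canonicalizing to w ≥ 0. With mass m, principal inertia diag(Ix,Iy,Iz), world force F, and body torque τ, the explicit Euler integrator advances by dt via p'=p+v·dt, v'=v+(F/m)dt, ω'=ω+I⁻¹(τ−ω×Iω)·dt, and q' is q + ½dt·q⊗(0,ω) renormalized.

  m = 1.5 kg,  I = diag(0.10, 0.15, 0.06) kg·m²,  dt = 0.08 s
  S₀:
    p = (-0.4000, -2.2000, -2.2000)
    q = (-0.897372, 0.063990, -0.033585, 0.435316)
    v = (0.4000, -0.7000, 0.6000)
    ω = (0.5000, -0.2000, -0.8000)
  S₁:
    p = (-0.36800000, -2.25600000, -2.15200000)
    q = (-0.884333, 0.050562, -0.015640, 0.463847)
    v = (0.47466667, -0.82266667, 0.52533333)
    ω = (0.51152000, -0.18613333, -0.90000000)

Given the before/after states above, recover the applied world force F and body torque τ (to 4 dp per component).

F = (1.4000, -2.3000, -1.4000)
τ = (0.0000, 0.0100, -0.0800)

Δω = ω₁−ω₀ = (0.01152000, 0.01386667, -0.10000000)
gyro term ω₀×Iω₀ = (-0.0144, -0.0160, -0.0050)
applied torque τ = (0.0000, 0.0100, -0.0800)
velocity change Δv = (0.07466667, -0.12266667, -0.07466667)
m·(v₁−v₀)/dt = (1.4000, -2.3000, -1.4000)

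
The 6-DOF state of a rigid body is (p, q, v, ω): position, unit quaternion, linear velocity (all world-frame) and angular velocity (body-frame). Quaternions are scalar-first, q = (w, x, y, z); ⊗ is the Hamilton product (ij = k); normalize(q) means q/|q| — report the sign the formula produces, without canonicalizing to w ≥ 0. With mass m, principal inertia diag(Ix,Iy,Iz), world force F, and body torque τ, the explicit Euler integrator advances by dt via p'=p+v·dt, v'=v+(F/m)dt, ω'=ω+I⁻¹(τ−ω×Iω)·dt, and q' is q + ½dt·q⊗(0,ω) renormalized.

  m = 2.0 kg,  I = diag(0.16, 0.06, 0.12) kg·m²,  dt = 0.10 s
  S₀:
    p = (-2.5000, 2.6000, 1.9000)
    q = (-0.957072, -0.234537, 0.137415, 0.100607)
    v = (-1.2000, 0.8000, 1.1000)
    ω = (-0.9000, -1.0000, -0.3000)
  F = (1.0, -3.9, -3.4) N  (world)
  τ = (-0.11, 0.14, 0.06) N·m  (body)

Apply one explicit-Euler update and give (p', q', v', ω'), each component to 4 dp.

precession coupling ω×(Iω) = (0.0180, 0.0108, -0.0900)
(τ − ω×Iω)/I = (-0.8000, 2.1533, 1.2500)
ω + α·dt = (-0.9800, -0.7847, -0.1750)
q⊗(0,ω) = (-0.0434862, 0.9207473, 0.7961646, 0.6453321)
q' = normalize(q + ½dt·q⊗(0,ω)) = (-0.9570, -0.1881, 0.1768, 0.1326)
a = (0.5000, -1.9500, -1.7000)
p' = p + v·dt = (-2.6200, 2.6800, 2.0100)
v + (F/m)dt = (-1.1500, 0.6050, 0.9300)

p' = (-2.6200, 2.6800, 2.0100)
q' = (-0.9570, -0.1881, 0.1768, 0.1326)
v' = (-1.1500, 0.6050, 0.9300)
ω' = (-0.9800, -0.7847, -0.1750)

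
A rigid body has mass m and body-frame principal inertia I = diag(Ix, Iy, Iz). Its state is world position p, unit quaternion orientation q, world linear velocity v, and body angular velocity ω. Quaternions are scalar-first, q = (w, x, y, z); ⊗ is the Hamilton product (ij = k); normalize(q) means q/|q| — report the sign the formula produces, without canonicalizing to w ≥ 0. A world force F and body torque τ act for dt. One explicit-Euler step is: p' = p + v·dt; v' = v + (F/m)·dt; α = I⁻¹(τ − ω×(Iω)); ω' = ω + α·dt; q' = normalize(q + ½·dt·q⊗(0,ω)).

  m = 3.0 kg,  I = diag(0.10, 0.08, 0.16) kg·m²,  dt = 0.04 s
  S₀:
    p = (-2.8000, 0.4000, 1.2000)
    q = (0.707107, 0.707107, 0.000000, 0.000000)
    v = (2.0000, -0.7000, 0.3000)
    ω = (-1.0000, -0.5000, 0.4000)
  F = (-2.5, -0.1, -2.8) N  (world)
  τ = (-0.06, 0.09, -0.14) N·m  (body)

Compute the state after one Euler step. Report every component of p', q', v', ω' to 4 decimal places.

p' = (-2.7200, 0.3720, 1.2120)
q' = (0.7210, 0.6928, -0.0127, -0.0014)
v' = (1.9667, -0.7013, 0.2627)
ω' = (-1.0176, -0.4670, 0.3675)

precession coupling ω×(Iω) = (-0.0160, 0.0240, -0.0100)
angular accel α = (-0.4400, 0.8250, -0.8125)
ω' = ω + α·dt = (-1.0176, -0.4670, 0.3675)
q⊗(0,ω) = (0.7071070, -0.7071070, -0.6363963, -0.0707107)
q' = normalize(q + ½dt·q⊗(0,ω)) = (0.7210, 0.6928, -0.0127, -0.0014)
new position p' = (-2.7200, 0.3720, 1.2120)
v + (F/m)dt = (1.9667, -0.7013, 0.2627)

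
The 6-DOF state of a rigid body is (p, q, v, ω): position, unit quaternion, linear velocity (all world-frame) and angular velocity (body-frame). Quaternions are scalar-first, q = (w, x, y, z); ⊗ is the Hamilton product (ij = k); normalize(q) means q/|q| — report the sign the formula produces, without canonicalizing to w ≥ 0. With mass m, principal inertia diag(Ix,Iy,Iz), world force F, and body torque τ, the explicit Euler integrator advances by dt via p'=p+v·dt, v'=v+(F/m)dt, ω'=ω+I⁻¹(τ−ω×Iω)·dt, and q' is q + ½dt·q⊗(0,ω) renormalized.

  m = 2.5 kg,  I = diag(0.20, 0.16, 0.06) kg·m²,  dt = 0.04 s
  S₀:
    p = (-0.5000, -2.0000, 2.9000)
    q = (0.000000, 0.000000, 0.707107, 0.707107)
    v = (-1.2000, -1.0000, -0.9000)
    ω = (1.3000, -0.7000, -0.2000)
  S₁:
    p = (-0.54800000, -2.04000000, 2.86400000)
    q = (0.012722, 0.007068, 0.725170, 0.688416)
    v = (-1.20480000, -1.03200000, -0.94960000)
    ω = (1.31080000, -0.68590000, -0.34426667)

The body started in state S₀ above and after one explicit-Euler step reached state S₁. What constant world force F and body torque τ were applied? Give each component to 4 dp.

F = (-0.3000, -2.0000, -3.1000)
τ = (0.0400, 0.0200, -0.1800)

Δv = v₁−v₀ = (-0.00480000, -0.03200000, -0.04960000)
F = m·Δv/dt = (-0.3000, -2.0000, -3.1000)
rate change Δω = (0.01080000, 0.01410000, -0.14426667)
gyro term ω₀×Iω₀ = (-0.0140, -0.0364, 0.0364)
τ = I·(Δω/dt) + ω₀×(Iω₀) = (0.0400, 0.0200, -0.1800)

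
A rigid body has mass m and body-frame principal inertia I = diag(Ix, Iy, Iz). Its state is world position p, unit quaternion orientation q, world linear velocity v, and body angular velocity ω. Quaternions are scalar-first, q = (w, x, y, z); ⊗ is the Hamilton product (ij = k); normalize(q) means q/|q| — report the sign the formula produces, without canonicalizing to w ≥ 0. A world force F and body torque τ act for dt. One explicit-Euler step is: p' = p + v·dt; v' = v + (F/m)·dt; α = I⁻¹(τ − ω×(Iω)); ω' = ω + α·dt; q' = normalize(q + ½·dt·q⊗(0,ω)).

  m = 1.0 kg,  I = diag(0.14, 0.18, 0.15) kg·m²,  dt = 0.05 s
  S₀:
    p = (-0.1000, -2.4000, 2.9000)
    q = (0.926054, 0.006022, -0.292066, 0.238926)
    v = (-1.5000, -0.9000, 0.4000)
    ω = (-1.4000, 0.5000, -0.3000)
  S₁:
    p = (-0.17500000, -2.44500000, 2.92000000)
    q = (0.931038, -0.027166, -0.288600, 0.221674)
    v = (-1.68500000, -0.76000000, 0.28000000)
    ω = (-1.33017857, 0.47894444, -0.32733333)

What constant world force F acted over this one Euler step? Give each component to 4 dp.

velocity change Δv = (-0.18500000, 0.14000000, -0.12000000)
applied force F = (-3.7000, 2.8000, -2.4000)

F = (-3.7000, 2.8000, -2.4000)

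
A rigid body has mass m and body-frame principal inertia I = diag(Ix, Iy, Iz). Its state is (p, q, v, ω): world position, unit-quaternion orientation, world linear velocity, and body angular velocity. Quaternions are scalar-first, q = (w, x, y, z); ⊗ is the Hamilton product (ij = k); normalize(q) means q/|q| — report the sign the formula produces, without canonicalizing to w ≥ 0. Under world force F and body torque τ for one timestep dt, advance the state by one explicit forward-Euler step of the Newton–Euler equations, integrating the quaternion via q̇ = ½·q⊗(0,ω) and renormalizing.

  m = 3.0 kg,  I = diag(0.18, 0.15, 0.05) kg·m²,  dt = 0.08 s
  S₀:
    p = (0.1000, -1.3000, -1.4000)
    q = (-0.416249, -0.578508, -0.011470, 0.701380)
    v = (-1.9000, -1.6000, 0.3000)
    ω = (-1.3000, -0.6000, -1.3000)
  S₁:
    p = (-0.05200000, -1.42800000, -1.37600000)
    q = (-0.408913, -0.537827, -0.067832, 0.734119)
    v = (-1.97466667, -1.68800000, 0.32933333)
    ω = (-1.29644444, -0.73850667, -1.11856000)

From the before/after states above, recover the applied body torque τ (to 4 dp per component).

ω₁ − ω₀ = (0.00355556, -0.13850667, 0.18144000)
gyro term ω₀×Iω₀ = (-0.0780, 0.2197, -0.0234)
applied torque τ = (-0.0700, -0.0400, 0.0900)

τ = (-0.0700, -0.0400, 0.0900)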